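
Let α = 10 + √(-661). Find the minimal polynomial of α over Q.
m_α(x) = x^2 - 20x + 761

From α - 10 = √(-661), squaring gives (α - 10)^2 = -661, i.e. α^2 - 20α + 100 = -661, so α^2 - 20α + 761 = 0. The discriminant of x^2 - 20x + 761 is (-20)^2 - 4·(761) = 400 - 3044 = -2644, and 4·(-661) is not a perfect square in Q since -661 is squarefree and ≠ 1. Hence x^2 - 20x + 761 is irreducible over Q and is the minimal polynomial of α.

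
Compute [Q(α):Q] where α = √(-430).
[Q(α):Q] = 2

[Q(α):Q] equals the degree of the minimal polynomial of α. Here α^2 = -430 and x^2 + 430 is irreducible (d = -430 is squarefree, ≠ 1, hence not a square), so deg(m_α) = 2. Thus [Q(α):Q] = 2.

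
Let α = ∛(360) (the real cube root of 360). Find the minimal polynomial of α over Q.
m_α(x) = x^3 - 360

α satisfies α^3 = 360, so x^3 - 360 annihilates α. By the rational root test, a rational root p/q (in lowest terms) of x^3 - 360 would satisfy p^3 = 360 q^3, forcing q = 1 and p^3 = 360; but 360 is not a perfect cube, contradiction. A monic cubic over Q with no rational root is irreducible (any nontrivial factorization would include a linear factor). Hence x^3 - 360 is the minimal polynomial of α, and in particular [Q(α):Q] = 3.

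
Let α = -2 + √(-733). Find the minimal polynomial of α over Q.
m_α(x) = x^2 + 4x + 737

From α + 2 = √(-733), squaring gives (α + 2)^2 = -733, i.e. α^2 + 4α + 4 = -733, so α^2 + 4α + 737 = 0. The discriminant of x^2 + 4x + 737 is (4)^2 - 4·(737) = 16 - 2948 = -2932, and 4·(-733) is not a perfect square in Q since -733 is squarefree and ≠ 1. Hence x^2 + 4x + 737 is irreducible over Q and is the minimal polynomial of α.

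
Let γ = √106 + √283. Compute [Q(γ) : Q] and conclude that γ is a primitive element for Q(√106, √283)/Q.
[Q(γ) : Q] = 4 (equivalently, Q(γ) = Q(√106, √283))

Obviously Q(γ) ⊆ Q(√106, √283), and [Q(√106, √283):Q] = 4 (since 106, 283 are distinct squarefree integers > 1 with 29998 not a perfect square). To show equality we compute the minimal polynomial of γ. From γ = √106 + √283: γ^2 = 106 + 2√(29998) + 283 = 389 + 2√(29998), so γ^2 - 389 = 2√(29998); squaring, (γ^2 - 389)^2 = 4·29998, i.e. γ^4 - 778γ^2 + 151321 - 119992 = 0, i.e. γ^4 - 778γ^2 + 31329 = 0. So γ is a root of x^4 - 778x^2 + 31329. This polynomial is irreducible over Q: it has no rational root (each ±√106 ± √283 is irrational), and any factorization into two quadratics over Q would force √(29998) ∈ Q (pairing opposite roots) or √106, √283 ∈ Q (other pairings), all impossible. Hence [Q(γ):Q] = 4 = [Q(√106, √283):Q], so Q(γ) = Q(√106, √283).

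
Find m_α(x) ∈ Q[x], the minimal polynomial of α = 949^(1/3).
m_α(x) = x^3 - 949

α satisfies α^3 = 949, so x^3 - 949 annihilates α. By the rational root test, a rational root p/q (in lowest terms) of x^3 - 949 would satisfy p^3 = 949 q^3, forcing q = 1 and p^3 = 949; but 949 is not a perfect cube, contradiction. A monic cubic over Q with no rational root is irreducible (any nontrivial factorization would include a linear factor). Hence x^3 - 949 is the minimal polynomial of α, and in particular [Q(α):Q] = 3.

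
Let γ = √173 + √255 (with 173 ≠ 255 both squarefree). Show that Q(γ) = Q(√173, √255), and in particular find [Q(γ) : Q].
[Q(γ) : Q] = 4 (equivalently, Q(γ) = Q(√173, √255))

Obviously Q(γ) ⊆ Q(√173, √255), and [Q(√173, √255):Q] = 4 (since 173, 255 are distinct squarefree integers > 1 with 44115 not a perfect square). To show equality we compute the minimal polynomial of γ. From γ = √173 + √255: γ^2 = 173 + 2√(44115) + 255 = 428 + 2√(44115), so γ^2 - 428 = 2√(44115); squaring, (γ^2 - 428)^2 = 4·44115, i.e. γ^4 - 856γ^2 + 183184 - 176460 = 0, i.e. γ^4 - 856γ^2 + 6724 = 0. So γ is a root of x^4 - 856x^2 + 6724. This polynomial is irreducible over Q: it has no rational root (each ±√173 ± √255 is irrational), and any factorization into two quadratics over Q would force √(44115) ∈ Q (pairing opposite roots) or √173, √255 ∈ Q (other pairings), all impossible. Hence [Q(γ):Q] = 4 = [Q(√173, √255):Q], so Q(γ) = Q(√173, √255).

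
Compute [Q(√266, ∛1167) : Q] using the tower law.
[Q(√266, ∛1167) : Q] = 6

Let L = Q(√266, ∛1167). Since Q(√266) ⊂ L and [Q(√266):Q] = 2, the tower law gives 2 | [L:Q]. Likewise Q(∛1167) ⊂ L with [Q(∛1167):Q] = 3 (because 1167 is not a perfect cube), so 3 | [L:Q]. As gcd(2,3) = 1, [L:Q] is divisible by 6. Conversely L is generated over Q by √266 and ∛1167, so [L:Q] ≤ 2·3 = 6. Therefore [Q(√266, ∛1167) : Q] = 6.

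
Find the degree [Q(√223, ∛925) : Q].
[Q(√223, ∛925) : Q] = 6

Let L = Q(√223, ∛925). Since Q(√223) ⊂ L and [Q(√223):Q] = 2, the tower law gives 2 | [L:Q]. Likewise Q(∛925) ⊂ L with [Q(∛925):Q] = 3 (because 925 is not a perfect cube), so 3 | [L:Q]. As gcd(2,3) = 1, [L:Q] is divisible by 6. Conversely L is generated over Q by √223 and ∛925, so [L:Q] ≤ 2·3 = 6. Therefore [Q(√223, ∛925) : Q] = 6.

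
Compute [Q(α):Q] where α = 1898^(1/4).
[Q(α):Q] = 4

α is a root of x^4 - 1898. By Eisenstein's criterion at the prime p = 2 (which divides the constant term 1898 but p^2 = 4 does not, since 1898 is squarefree), x^4 - 1898 is irreducible over Q. Hence [Q(α):Q] = 4.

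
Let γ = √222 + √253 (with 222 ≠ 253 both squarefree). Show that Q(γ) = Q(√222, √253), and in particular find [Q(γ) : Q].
[Q(γ) : Q] = 4 (equivalently, Q(γ) = Q(√222, √253))

Obviously Q(γ) ⊆ Q(√222, √253), and [Q(√222, √253):Q] = 4 (since 222, 253 are distinct squarefree integers > 1 with 56166 not a perfect square). To show equality we compute the minimal polynomial of γ. From γ = √222 + √253: γ^2 = 222 + 2√(56166) + 253 = 475 + 2√(56166), so γ^2 - 475 = 2√(56166); squaring, (γ^2 - 475)^2 = 4·56166, i.e. γ^4 - 950γ^2 + 225625 - 224664 = 0, i.e. γ^4 - 950γ^2 + 961 = 0. So γ is a root of x^4 - 950x^2 + 961. This polynomial is irreducible over Q: it has no rational root (each ±√222 ± √253 is irrational), and any factorization into two quadratics over Q would force √(56166) ∈ Q (pairing opposite roots) or √222, √253 ∈ Q (other pairings), all impossible. Hence [Q(γ):Q] = 4 = [Q(√222, √253):Q], so Q(γ) = Q(√222, √253).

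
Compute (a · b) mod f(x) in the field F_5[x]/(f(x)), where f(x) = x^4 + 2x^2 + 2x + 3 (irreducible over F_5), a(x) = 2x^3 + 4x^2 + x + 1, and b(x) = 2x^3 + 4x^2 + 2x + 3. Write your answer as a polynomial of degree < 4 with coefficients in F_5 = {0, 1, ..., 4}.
a · b ≡ x^2 + 4x + 1 (mod f(x))

Multiply in F_5[x]: a(x)·b(x) = (2x^3 + 4x^2 + x + 1)·(2x^3 + 4x^2 + 2x + 3) = 4x^6 + x^5 + 2x^4 + 3x^2 + 3. This has degree ≥ 4, so divide by f(x) over F_5: 4x^6 + x^5 + 2x^4 + 3x^2 + 3 = (4x^2 + x + 4)·(x^4 + 2x^2 + 2x + 3) + (x^2 + 4x + 1). Hence a·b ≡ x^2 + 4x + 1 (mod f). (F_5[x]/(f) is a field with 5^4 = 625 elements since f is irreducible of degree 4.)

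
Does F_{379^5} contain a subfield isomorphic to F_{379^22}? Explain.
No: F_{379^22} is not a subfield of F_{379^5}

F_{p^m} embeds in F_{p^n} iff m | n. Here 22 ∤ 5 (since 5 = 0·22 + 5 with remainder 5 ≠ 0), so F_{379^22} is not a subfield of F_{379^5}. Equivalently: if it were, the tower law would give 22 = [F_{379^22}:F_379] dividing [F_{379^5}:F_379] = 5, contradiction.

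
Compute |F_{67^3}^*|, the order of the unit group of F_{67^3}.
|F_{67^3}^*| = 300762

F_{67^3} has 67^3 = 300763 elements; its multiplicative group consists of all nonzero elements, so |F_{67^3}^*| = 300763 - 1 = 300762. (It is cyclic since any finite subgroup of the multiplicative group of a field is cyclic.)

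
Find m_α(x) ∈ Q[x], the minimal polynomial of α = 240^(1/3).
m_α(x) = x^3 - 240

α satisfies α^3 = 240, so x^3 - 240 annihilates α. By the rational root test, a rational root p/q (in lowest terms) of x^3 - 240 would satisfy p^3 = 240 q^3, forcing q = 1 and p^3 = 240; but 240 is not a perfect cube, contradiction. A monic cubic over Q with no rational root is irreducible (any nontrivial factorization would include a linear factor). Hence x^3 - 240 is the minimal polynomial of α, and in particular [Q(α):Q] = 3.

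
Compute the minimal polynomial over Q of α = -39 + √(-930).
m_α(x) = x^2 + 78x + 2451

From α + 39 = √(-930), squaring gives (α + 39)^2 = -930, i.e. α^2 + 78α + 1521 = -930, so α^2 + 78α + 2451 = 0. The discriminant of x^2 + 78x + 2451 is (78)^2 - 4·(2451) = 6084 - 9804 = -3720, and 4·(-930) is not a perfect square in Q since -930 is squarefree and ≠ 1. Hence x^2 + 78x + 2451 is irreducible over Q and is the minimal polynomial of α.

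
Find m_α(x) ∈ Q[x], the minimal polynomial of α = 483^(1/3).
m_α(x) = x^3 - 483

α satisfies α^3 = 483, so x^3 - 483 annihilates α. By the rational root test, a rational root p/q (in lowest terms) of x^3 - 483 would satisfy p^3 = 483 q^3, forcing q = 1 and p^3 = 483; but 483 is not a perfect cube, contradiction. A monic cubic over Q with no rational root is irreducible (any nontrivial factorization would include a linear factor). Hence x^3 - 483 is the minimal polynomial of α, and in particular [Q(α):Q] = 3.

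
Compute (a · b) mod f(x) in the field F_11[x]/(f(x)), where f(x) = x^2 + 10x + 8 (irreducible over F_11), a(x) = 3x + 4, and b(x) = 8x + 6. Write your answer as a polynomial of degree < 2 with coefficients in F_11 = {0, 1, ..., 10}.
a · b ≡ 8x + 8 (mod f(x))

Multiply in F_11[x]: a(x)·b(x) = (3x + 4)·(8x + 6) = 2x^2 + 6x + 2. This has degree ≥ 2, so divide by f(x) over F_11: 2x^2 + 6x + 2 = (2)·(x^2 + 10x + 8) + (8x + 8). Hence a·b ≡ 8x + 8 (mod f). (F_11[x]/(f) is a field with 11^2 = 121 elements since f is irreducible of degree 2.)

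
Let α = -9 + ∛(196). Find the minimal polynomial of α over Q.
m_α(x) = x^3 + 27x^2 + 243x + 533

Set β = α + 9 = ∛(196), so β^3 = 196. Then (α + 9)^3 - 196 = 0, i.e. α is a root of g(x) = (x + 9)^3 - 196 = x^3 + 27x^2 + 243x + 533. Since g(x) = h(x + 9) where h(x) = x^3 - 196, and h is irreducible over Q (because 196 is not a perfect cube, so h has no rational root, and a monic cubic with no rational root is irreducible), g is also irreducible (irreducibility is preserved under the substitution x → x + 9). Hence m_α(x) = x^3 + 27x^2 + 243x + 533.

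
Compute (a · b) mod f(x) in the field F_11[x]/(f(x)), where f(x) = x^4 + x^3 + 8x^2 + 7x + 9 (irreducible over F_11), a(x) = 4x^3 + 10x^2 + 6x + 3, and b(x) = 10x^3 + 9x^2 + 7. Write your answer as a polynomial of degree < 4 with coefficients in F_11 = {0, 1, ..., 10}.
a · b ≡ x^3 + 5x^2 + 6x + 6 (mod f(x))

Multiply in F_11[x]: a(x)·b(x) = (4x^3 + 10x^2 + 6x + 3)·(10x^3 + 9x^2 + 7) = 7x^6 + 4x^5 + 7x^4 + 2x^3 + 9x^2 + 9x + 10. This has degree ≥ 4, so divide by f(x) over F_11: 7x^6 + 4x^5 + 7x^4 + 2x^3 + 9x^2 + 9x + 10 = (7x^2 + 8x + 9)·(x^4 + x^3 + 8x^2 + 7x + 9) + (x^3 + 5x^2 + 6x + 6). Hence a·b ≡ x^3 + 5x^2 + 6x + 6 (mod f). (F_11[x]/(f) is a field with 11^4 = 14641 elements since f is irreducible of degree 4.)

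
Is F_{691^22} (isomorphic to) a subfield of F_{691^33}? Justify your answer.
No: F_{691^22} is not a subfield of F_{691^33}

F_{p^m} embeds in F_{p^n} iff m | n. Here 22 ∤ 33 (since 33 = 1·22 + 11 with remainder 11 ≠ 0), so F_{691^22} is not a subfield of F_{691^33}. Equivalently: if it were, the tower law would give 22 = [F_{691^22}:F_691] dividing [F_{691^33}:F_691] = 33, contradiction.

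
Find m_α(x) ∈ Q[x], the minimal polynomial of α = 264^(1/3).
m_α(x) = x^3 - 264

α satisfies α^3 = 264, so x^3 - 264 annihilates α. By the rational root test, a rational root p/q (in lowest terms) of x^3 - 264 would satisfy p^3 = 264 q^3, forcing q = 1 and p^3 = 264; but 264 is not a perfect cube, contradiction. A monic cubic over Q with no rational root is irreducible (any nontrivial factorization would include a linear factor). Hence x^3 - 264 is the minimal polynomial of α, and in particular [Q(α):Q] = 3.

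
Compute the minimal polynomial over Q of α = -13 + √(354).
m_α(x) = x^2 + 26x - 185

From α + 13 = √(354), squaring gives (α + 13)^2 = 354, i.e. α^2 + 26α + 169 = 354, so α^2 + 26α - 185 = 0. The discriminant of x^2 + 26x - 185 is (26)^2 - 4·(-185) = 676 + 740 = 1416, and 4·(354) is not a perfect square in Q since 354 is squarefree and ≠ 1. Hence x^2 + 26x - 185 is irreducible over Q and is the minimal polynomial of α.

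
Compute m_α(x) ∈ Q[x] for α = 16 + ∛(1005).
m_α(x) = x^3 - 48x^2 + 768x - 5101

Set β = α - 16 = ∛(1005), so β^3 = 1005. Then (α - 16)^3 - 1005 = 0, i.e. α is a root of g(x) = (x - 16)^3 - 1005 = x^3 - 48x^2 + 768x - 5101. Since g(x) = h(x - 16) where h(x) = x^3 - 1005, and h is irreducible over Q (because 1005 is not a perfect cube, so h has no rational root, and a monic cubic with no rational root is irreducible), g is also irreducible (irreducibility is preserved under the substitution x → x - 16). Hence m_α(x) = x^3 - 48x^2 + 768x - 5101.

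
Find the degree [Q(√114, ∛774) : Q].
[Q(√114, ∛774) : Q] = 6

Let L = Q(√114, ∛774). Since Q(√114) ⊂ L and [Q(√114):Q] = 2, the tower law gives 2 | [L:Q]. Likewise Q(∛774) ⊂ L with [Q(∛774):Q] = 3 (because 774 is not a perfect cube), so 3 | [L:Q]. As gcd(2,3) = 1, [L:Q] is divisible by 6. Conversely L is generated over Q by √114 and ∛774, so [L:Q] ≤ 2·3 = 6. Therefore [Q(√114, ∛774) : Q] = 6.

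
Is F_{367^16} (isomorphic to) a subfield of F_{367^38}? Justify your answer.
No: F_{367^16} is not a subfield of F_{367^38}

F_{p^m} embeds in F_{p^n} iff m | n. Here 16 ∤ 38 (since 38 = 2·16 + 6 with remainder 6 ≠ 0), so F_{367^16} is not a subfield of F_{367^38}. Equivalently: if it were, the tower law would give 16 = [F_{367^16}:F_367] dividing [F_{367^38}:F_367] = 38, contradiction.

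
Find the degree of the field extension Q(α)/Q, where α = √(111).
[Q(α):Q] = 2

[Q(α):Q] equals the degree of the minimal polynomial of α. Here α^2 = 111 and x^2 - 111 is irreducible (d = 111 is squarefree, ≠ 1, hence not a square), so deg(m_α) = 2. Thus [Q(α):Q] = 2.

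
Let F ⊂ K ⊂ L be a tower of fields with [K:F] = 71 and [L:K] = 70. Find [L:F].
[L:F] = 4970

The tower law says that for any tower of field extensions F ⊂ K ⊂ L with finite degrees, [L:F] = [L:K] · [K:F]. Here this gives [L:F] = 70 · 71 = 4970.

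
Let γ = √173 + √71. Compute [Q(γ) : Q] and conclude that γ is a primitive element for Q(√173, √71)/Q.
[Q(γ) : Q] = 4 (equivalently, Q(γ) = Q(√173, √71))

Obviously Q(γ) ⊆ Q(√173, √71), and [Q(√173, √71):Q] = 4 (since 173, 71 are distinct squarefree integers > 1 with 12283 not a perfect square). To show equality we compute the minimal polynomial of γ. From γ = √173 + √71: γ^2 = 173 + 2√(12283) + 71 = 244 + 2√(12283), so γ^2 - 244 = 2√(12283); squaring, (γ^2 - 244)^2 = 4·12283, i.e. γ^4 - 488γ^2 + 59536 - 49132 = 0, i.e. γ^4 - 488γ^2 + 10404 = 0. So γ is a root of x^4 - 488x^2 + 10404. This polynomial is irreducible over Q: it has no rational root (each ±√173 ± √71 is irrational), and any factorization into two quadratics over Q would force √(12283) ∈ Q (pairing opposite roots) or √173, √71 ∈ Q (other pairings), all impossible. Hence [Q(γ):Q] = 4 = [Q(√173, √71):Q], so Q(γ) = Q(√173, √71).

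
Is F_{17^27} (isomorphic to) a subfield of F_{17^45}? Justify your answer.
No: F_{17^27} is not a subfield of F_{17^45}

F_{p^m} embeds in F_{p^n} iff m | n. Here 27 ∤ 45 (since 45 = 1·27 + 18 with remainder 18 ≠ 0), so F_{17^27} is not a subfield of F_{17^45}. Equivalently: if it were, the tower law would give 27 = [F_{17^27}:F_17] dividing [F_{17^45}:F_17] = 45, contradiction.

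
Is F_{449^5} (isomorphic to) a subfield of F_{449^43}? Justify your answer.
No: F_{449^5} is not a subfield of F_{449^43}

F_{p^m} embeds in F_{p^n} iff m | n. Here 5 ∤ 43 (since 43 = 8·5 + 3 with remainder 3 ≠ 0), so F_{449^5} is not a subfield of F_{449^43}. Equivalently: if it were, the tower law would give 5 = [F_{449^5}:F_449] dividing [F_{449^43}:F_449] = 43, contradiction.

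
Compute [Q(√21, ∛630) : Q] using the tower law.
[Q(√21, ∛630) : Q] = 6

Let L = Q(√21, ∛630). Since Q(√21) ⊂ L and [Q(√21):Q] = 2, the tower law gives 2 | [L:Q]. Likewise Q(∛630) ⊂ L with [Q(∛630):Q] = 3 (because 630 is not a perfect cube), so 3 | [L:Q]. As gcd(2,3) = 1, [L:Q] is divisible by 6. Conversely L is generated over Q by √21 and ∛630, so [L:Q] ≤ 2·3 = 6. Therefore [Q(√21, ∛630) : Q] = 6.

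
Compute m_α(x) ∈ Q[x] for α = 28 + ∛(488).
m_α(x) = x^3 - 84x^2 + 2352x - 22440

Set β = α - 28 = ∛(488), so β^3 = 488. Then (α - 28)^3 - 488 = 0, i.e. α is a root of g(x) = (x - 28)^3 - 488 = x^3 - 84x^2 + 2352x - 22440. Since g(x) = h(x - 28) where h(x) = x^3 - 488, and h is irreducible over Q (because 488 is not a perfect cube, so h has no rational root, and a monic cubic with no rational root is irreducible), g is also irreducible (irreducibility is preserved under the substitution x → x - 28). Hence m_α(x) = x^3 - 84x^2 + 2352x - 22440.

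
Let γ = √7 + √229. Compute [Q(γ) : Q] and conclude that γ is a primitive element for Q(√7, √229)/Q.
[Q(γ) : Q] = 4 (equivalently, Q(γ) = Q(√7, √229))

Obviously Q(γ) ⊆ Q(√7, √229), and [Q(√7, √229):Q] = 4 (since 7, 229 are distinct squarefree integers > 1 with 1603 not a perfect square). To show equality we compute the minimal polynomial of γ. From γ = √7 + √229: γ^2 = 7 + 2√(1603) + 229 = 236 + 2√(1603), so γ^2 - 236 = 2√(1603); squaring, (γ^2 - 236)^2 = 4·1603, i.e. γ^4 - 472γ^2 + 55696 - 6412 = 0, i.e. γ^4 - 472γ^2 + 49284 = 0. So γ is a root of x^4 - 472x^2 + 49284. This polynomial is irreducible over Q: it has no rational root (each ±√7 ± √229 is irrational), and any factorization into two quadratics over Q would force √(1603) ∈ Q (pairing opposite roots) or √7, √229 ∈ Q (other pairings), all impossible. Hence [Q(γ):Q] = 4 = [Q(√7, √229):Q], so Q(γ) = Q(√7, √229).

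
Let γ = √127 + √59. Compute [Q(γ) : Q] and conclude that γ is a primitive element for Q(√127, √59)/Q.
[Q(γ) : Q] = 4 (equivalently, Q(γ) = Q(√127, √59))

Obviously Q(γ) ⊆ Q(√127, √59), and [Q(√127, √59):Q] = 4 (since 127, 59 are distinct squarefree integers > 1 with 7493 not a perfect square). To show equality we compute the minimal polynomial of γ. From γ = √127 + √59: γ^2 = 127 + 2√(7493) + 59 = 186 + 2√(7493), so γ^2 - 186 = 2√(7493); squaring, (γ^2 - 186)^2 = 4·7493, i.e. γ^4 - 372γ^2 + 34596 - 29972 = 0, i.e. γ^4 - 372γ^2 + 4624 = 0. So γ is a root of x^4 - 372x^2 + 4624. This polynomial is irreducible over Q: it has no rational root (each ±√127 ± √59 is irrational), and any factorization into two quadratics over Q would force √(7493) ∈ Q (pairing opposite roots) or √127, √59 ∈ Q (other pairings), all impossible. Hence [Q(γ):Q] = 4 = [Q(√127, √59):Q], so Q(γ) = Q(√127, √59).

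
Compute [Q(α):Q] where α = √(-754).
[Q(α):Q] = 2

[Q(α):Q] equals the degree of the minimal polynomial of α. Here α^2 = -754 and x^2 + 754 is irreducible (d = -754 is squarefree, ≠ 1, hence not a square), so deg(m_α) = 2. Thus [Q(α):Q] = 2.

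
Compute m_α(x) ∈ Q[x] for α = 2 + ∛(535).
m_α(x) = x^3 - 6x^2 + 12x - 543

Set β = α - 2 = ∛(535), so β^3 = 535. Then (α - 2)^3 - 535 = 0, i.e. α is a root of g(x) = (x - 2)^3 - 535 = x^3 - 6x^2 + 12x - 543. Since g(x) = h(x - 2) where h(x) = x^3 - 535, and h is irreducible over Q (because 535 is not a perfect cube, so h has no rational root, and a monic cubic with no rational root is irreducible), g is also irreducible (irreducibility is preserved under the substitution x → x - 2). Hence m_α(x) = x^3 - 6x^2 + 12x - 543.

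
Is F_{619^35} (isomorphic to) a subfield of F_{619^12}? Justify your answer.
No: F_{619^35} is not a subfield of F_{619^12}

F_{p^m} embeds in F_{p^n} iff m | n. Here 35 ∤ 12 (since 12 = 0·35 + 12 with remainder 12 ≠ 0), so F_{619^35} is not a subfield of F_{619^12}. Equivalently: if it were, the tower law would give 35 = [F_{619^35}:F_619] dividing [F_{619^12}:F_619] = 12, contradiction.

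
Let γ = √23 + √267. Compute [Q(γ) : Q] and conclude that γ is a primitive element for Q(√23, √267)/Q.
[Q(γ) : Q] = 4 (equivalently, Q(γ) = Q(√23, √267))

Obviously Q(γ) ⊆ Q(√23, √267), and [Q(√23, √267):Q] = 4 (since 23, 267 are distinct squarefree integers > 1 with 6141 not a perfect square). To show equality we compute the minimal polynomial of γ. From γ = √23 + √267: γ^2 = 23 + 2√(6141) + 267 = 290 + 2√(6141), so γ^2 - 290 = 2√(6141); squaring, (γ^2 - 290)^2 = 4·6141, i.e. γ^4 - 580γ^2 + 84100 - 24564 = 0, i.e. γ^4 - 580γ^2 + 59536 = 0. So γ is a root of x^4 - 580x^2 + 59536. This polynomial is irreducible over Q: it has no rational root (each ±√23 ± √267 is irrational), and any factorization into two quadratics over Q would force √(6141) ∈ Q (pairing opposite roots) or √23, √267 ∈ Q (other pairings), all impossible. Hence [Q(γ):Q] = 4 = [Q(√23, √267):Q], so Q(γ) = Q(√23, √267).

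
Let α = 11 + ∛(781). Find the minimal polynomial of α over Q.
m_α(x) = x^3 - 33x^2 + 363x - 2112

Set β = α - 11 = ∛(781), so β^3 = 781. Then (α - 11)^3 - 781 = 0, i.e. α is a root of g(x) = (x - 11)^3 - 781 = x^3 - 33x^2 + 363x - 2112. Since g(x) = h(x - 11) where h(x) = x^3 - 781, and h is irreducible over Q (because 781 is not a perfect cube, so h has no rational root, and a monic cubic with no rational root is irreducible), g is also irreducible (irreducibility is preserved under the substitution x → x - 11). Hence m_α(x) = x^3 - 33x^2 + 363x - 2112.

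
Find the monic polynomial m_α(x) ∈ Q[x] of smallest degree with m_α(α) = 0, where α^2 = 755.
m_α(x) = x^2 - 755

α satisfies α^2 - 755 = 0, so x^2 - 755 annihilates α. Since d = 755 is squarefree and ≠ 1, it is not a perfect square in Q, so x^2 - 755 has no rational root and is therefore irreducible over Q (a degree-2 polynomial over a field is irreducible iff it has no root). Hence m_α(x) = x^2 - 755.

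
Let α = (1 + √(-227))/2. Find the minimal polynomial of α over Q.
m_α(x) = x^2 - x + 57

From 2α - 1 = √(-227), squaring gives (2α - 1)^2 = -227, i.e. 4α^2 - 4α + 1 = -227, so α^2 - α + (1 + 227)/4 = 0. Since -227 ≡ 1 (mod 4), (1 + 227)/4 = 57 ∈ Z. The polynomial x^2 - x + 57 has discriminant 1 - 4·(57) = -227, which is not a perfect square in Q (d = -227 is squarefree and ≠ 1), so x^2 - x + 57 is irreducible over Q. It is the minimal polynomial of α.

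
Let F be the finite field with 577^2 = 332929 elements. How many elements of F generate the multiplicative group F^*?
There are φ(332928) = 104448 primitive elements

F_q^* is cyclic of order q - 1 = 332928. A cyclic group of order m has exactly φ(m) generators. Here m = 332928 = 2^7 · 3^2 · 17^2, so the number of primitive elements is φ(332928) = 104448.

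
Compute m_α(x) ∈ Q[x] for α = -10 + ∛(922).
m_α(x) = x^3 + 30x^2 + 300x + 78

Set β = α + 10 = ∛(922), so β^3 = 922. Then (α + 10)^3 - 922 = 0, i.e. α is a root of g(x) = (x + 10)^3 - 922 = x^3 + 30x^2 + 300x + 78. Since g(x) = h(x + 10) where h(x) = x^3 - 922, and h is irreducible over Q (because 922 is not a perfect cube, so h has no rational root, and a monic cubic with no rational root is irreducible), g is also irreducible (irreducibility is preserved under the substitution x → x + 10). Hence m_α(x) = x^3 + 30x^2 + 300x + 78.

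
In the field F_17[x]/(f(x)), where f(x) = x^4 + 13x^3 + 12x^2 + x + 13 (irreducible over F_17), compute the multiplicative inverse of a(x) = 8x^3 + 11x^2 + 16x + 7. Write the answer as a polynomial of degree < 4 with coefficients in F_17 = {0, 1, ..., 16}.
a(x)^(-1) ≡ 3x^3 + 12x^2 + 9x + 14 (mod f(x))

Since f is irreducible over F_17, F_17[x]/(f) is a field and a(x) ≠ 0 has an inverse. Apply the extended Euclidean algorithm to f(x) and a(x) in F_17[x]: f(x) = (15x + 15)·a(x) + (15x^2 + 13x + 10);  a(x) = (13x + 11)·(15x^2 + 13x + 10) + (15x + 16);  (15x^2 + 13x + 10) = (x + 10)·(15x + 16) + (3). The last nonzero remainder is the constant 3 = gcd(f, a) in F_17. Back-substituting through the division chain expresses 3 = s(x)·a(x) + t(x)·f(x) with s(x) ≡ 9x^3 + 2x^2 + 10x + 8 (mod f), so (9x^3 + 2x^2 + 10x + 8)·a(x) ≡ 3 (mod f). Multiplying by 3^(-1) ≡ 6 in F_17 gives a(x)^(-1) ≡ 6·(9x^3 + 2x^2 + 10x + 8) ≡ 3x^3 + 12x^2 + 9x + 14 (mod f). Check: (8x^3 + 11x^2 + 16x + 7)·(3x^3 + 12x^2 + 9x + 14) = 7x^6 + 10x^5 + 14x^4 + 16x^3 + 8x^2 + 15x + 13 ≡ 1 (mod x^4 + 13x^3 + 12x^2 + x + 13).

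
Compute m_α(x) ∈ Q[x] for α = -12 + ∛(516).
m_α(x) = x^3 + 36x^2 + 432x + 1212

Set β = α + 12 = ∛(516), so β^3 = 516. Then (α + 12)^3 - 516 = 0, i.e. α is a root of g(x) = (x + 12)^3 - 516 = x^3 + 36x^2 + 432x + 1212. Since g(x) = h(x + 12) where h(x) = x^3 - 516, and h is irreducible over Q (because 516 is not a perfect cube, so h has no rational root, and a monic cubic with no rational root is irreducible), g is also irreducible (irreducibility is preserved under the substitution x → x + 12). Hence m_α(x) = x^3 + 36x^2 + 432x + 1212.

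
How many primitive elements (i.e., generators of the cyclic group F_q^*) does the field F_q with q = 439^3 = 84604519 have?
There are φ(84604518) = 26516160 primitive elements

F_q^* is cyclic of order q - 1 = 84604518. A cyclic group of order m has exactly φ(m) generators. Here m = 84604518 = 2 · 3^2 · 31^2 · 67 · 73, so the number of primitive elements is φ(84604518) = 26516160.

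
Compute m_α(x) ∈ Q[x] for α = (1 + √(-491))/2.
m_α(x) = x^2 - x + 123

From 2α - 1 = √(-491), squaring gives (2α - 1)^2 = -491, i.e. 4α^2 - 4α + 1 = -491, so α^2 - α + (1 + 491)/4 = 0. Since -491 ≡ 1 (mod 4), (1 + 491)/4 = 123 ∈ Z. The polynomial x^2 - x + 123 has discriminant 1 - 4·(123) = -491, which is not a perfect square in Q (d = -491 is squarefree and ≠ 1), so x^2 - x + 123 is irreducible over Q. It is the minimal polynomial of α.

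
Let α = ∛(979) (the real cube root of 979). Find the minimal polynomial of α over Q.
m_α(x) = x^3 - 979

α satisfies α^3 = 979, so x^3 - 979 annihilates α. By the rational root test, a rational root p/q (in lowest terms) of x^3 - 979 would satisfy p^3 = 979 q^3, forcing q = 1 and p^3 = 979; but 979 is not a perfect cube, contradiction. A monic cubic over Q with no rational root is irreducible (any nontrivial factorization would include a linear factor). Hence x^3 - 979 is the minimal polynomial of α, and in particular [Q(α):Q] = 3.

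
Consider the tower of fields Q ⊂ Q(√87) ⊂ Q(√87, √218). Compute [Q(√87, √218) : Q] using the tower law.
[Q(√87, √218) : Q] = 4

[Q(√87):Q] = 2 (min poly x^2 - 87, irreducible since 87 is squarefree > 1). For the top step, suppose √218 ∈ Q(√87), say √218 = c + d√87 with c, d ∈ Q. Squaring: 218 = c^2 + 87d^2 + 2cd√87. Since √87 ∉ Q this forces 2cd = 0. If d = 0 then √218 = c ∈ Q, contradicting 218 squarefree > 1. If c = 0 then 218 = 87d^2, so 87·218 = (87d)^2 is a perfect square in Q — but 87·218 = 18966 is not a perfect square (since 87 and 218 are distinct squarefree integers). Contradiction. Hence √218 ∉ Q(√87), so x^2 - 218 stays irreducible over Q(√87) and [Q(√87, √218) : Q(√87)] = 2. By the tower law, [Q(√87, √218) : Q] = 2 · 2 = 4.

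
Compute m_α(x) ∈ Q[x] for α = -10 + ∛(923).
m_α(x) = x^3 + 30x^2 + 300x + 77

Set β = α + 10 = ∛(923), so β^3 = 923. Then (α + 10)^3 - 923 = 0, i.e. α is a root of g(x) = (x + 10)^3 - 923 = x^3 + 30x^2 + 300x + 77. Since g(x) = h(x + 10) where h(x) = x^3 - 923, and h is irreducible over Q (because 923 is not a perfect cube, so h has no rational root, and a monic cubic with no rational root is irreducible), g is also irreducible (irreducibility is preserved under the substitution x → x + 10). Hence m_α(x) = x^3 + 30x^2 + 300x + 77.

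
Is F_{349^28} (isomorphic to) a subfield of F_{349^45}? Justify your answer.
No: F_{349^28} is not a subfield of F_{349^45}

F_{p^m} embeds in F_{p^n} iff m | n. Here 28 ∤ 45 (since 45 = 1·28 + 17 with remainder 17 ≠ 0), so F_{349^28} is not a subfield of F_{349^45}. Equivalently: if it were, the tower law would give 28 = [F_{349^28}:F_349] dividing [F_{349^45}:F_349] = 45, contradiction.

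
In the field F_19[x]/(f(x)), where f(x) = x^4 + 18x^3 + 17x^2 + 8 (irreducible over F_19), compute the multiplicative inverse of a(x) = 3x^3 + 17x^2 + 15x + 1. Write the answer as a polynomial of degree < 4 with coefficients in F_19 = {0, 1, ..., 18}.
a(x)^(-1) ≡ 14x^3 + 16x^2 + 15x + 8 (mod f(x))

Since f is irreducible over F_19, F_19[x]/(f) is a field and a(x) ≠ 0 has an inverse. Apply the extended Euclidean algorithm to f(x) and a(x) in F_19[x]: f(x) = (13x + 2)·a(x) + (16x^2 + 14x + 6);  a(x) = (18x + 15)·(16x^2 + 14x + 6) + (x + 6);  (16x^2 + 14x + 6) = (16x + 13)·(x + 6) + (4). The last nonzero remainder is the constant 4 = gcd(f, a) in F_19. Back-substituting through the division chain expresses 4 = s(x)·a(x) + t(x)·f(x) with s(x) ≡ 18x^3 + 7x^2 + 3x + 13 (mod f), so (18x^3 + 7x^2 + 3x + 13)·a(x) ≡ 4 (mod f). Multiplying by 4^(-1) ≡ 5 in F_19 gives a(x)^(-1) ≡ 5·(18x^3 + 7x^2 + 3x + 13) ≡ 14x^3 + 16x^2 + 15x + 8 (mod f). Check: (3x^3 + 17x^2 + 15x + 1)·(14x^3 + 16x^2 + 15x + 8) = 4x^6 + x^5 + 14x^4 + x^3 + 16x^2 + 2x + 8 ≡ 1 (mod x^4 + 18x^3 + 17x^2 + 8).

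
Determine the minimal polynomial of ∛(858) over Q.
m_α(x) = x^3 - 858

α satisfies α^3 = 858, so x^3 - 858 annihilates α. By the rational root test, a rational root p/q (in lowest terms) of x^3 - 858 would satisfy p^3 = 858 q^3, forcing q = 1 and p^3 = 858; but 858 is not a perfect cube, contradiction. A monic cubic over Q with no rational root is irreducible (any nontrivial factorization would include a linear factor). Hence x^3 - 858 is the minimal polynomial of α, and in particular [Q(α):Q] = 3.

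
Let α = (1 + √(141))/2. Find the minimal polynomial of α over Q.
m_α(x) = x^2 - x - 35

From 2α - 1 = √(141), squaring gives (2α - 1)^2 = 141, i.e. 4α^2 - 4α + 1 = 141, so α^2 - α + (1 - 141)/4 = 0. Since 141 ≡ 1 (mod 4), (1 - 141)/4 = -35 ∈ Z. The polynomial x^2 - x - 35 has discriminant 1 - 4·(-35) = 141, which is not a perfect square in Q (d = 141 is squarefree and ≠ 1), so x^2 - x - 35 is irreducible over Q. It is the minimal polynomial of α.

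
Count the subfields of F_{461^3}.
F_{461^3} has 2 subfields

The subfields of F_{p^n} are exactly the fields F_{p^d} for d | n (each is the fixed field of the unique index-d subgroup of Gal(F_{p^n}/F_p) ≅ Z/nZ). The divisors of n = 3 are {1, 3}, giving 2 subfields: F_{461^1}, F_{461^3}.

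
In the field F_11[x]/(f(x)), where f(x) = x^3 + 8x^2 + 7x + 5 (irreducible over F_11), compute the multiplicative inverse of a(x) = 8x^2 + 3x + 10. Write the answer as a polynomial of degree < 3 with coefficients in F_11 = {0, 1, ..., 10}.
a(x)^(-1) ≡ 4x^2 + 2x + 6 (mod f(x))

Since f is irreducible over F_11, F_11[x]/(f) is a field and a(x) ≠ 0 has an inverse. Apply the extended Euclidean algorithm to f(x) and a(x) in F_11[x]: f(x) = (7x + 8)·a(x) + (x + 2);  a(x) = (8x + 9)·(x + 2) + (3). The last nonzero remainder is the constant 3 = gcd(f, a) in F_11. Back-substituting through the division chain expresses 3 = s(x)·a(x) + t(x)·f(x) with s(x) ≡ x^2 + 6x + 7 (mod f), so (x^2 + 6x + 7)·a(x) ≡ 3 (mod f). Multiplying by 3^(-1) ≡ 4 in F_11 gives a(x)^(-1) ≡ 4·(x^2 + 6x + 7) ≡ 4x^2 + 2x + 6 (mod f). Check: (8x^2 + 3x + 10)·(4x^2 + 2x + 6) = 10x^4 + 6x^3 + 6x^2 + 5x + 5 ≡ 1 (mod x^3 + 8x^2 + 7x + 5).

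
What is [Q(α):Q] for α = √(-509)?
[Q(α):Q] = 2

[Q(α):Q] equals the degree of the minimal polynomial of α. Here α^2 = -509 and x^2 + 509 is irreducible (d = -509 is squarefree, ≠ 1, hence not a square), so deg(m_α) = 2. Thus [Q(α):Q] = 2.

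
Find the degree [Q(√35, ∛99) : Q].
[Q(√35, ∛99) : Q] = 6

Let L = Q(√35, ∛99). Since Q(√35) ⊂ L and [Q(√35):Q] = 2, the tower law gives 2 | [L:Q]. Likewise Q(∛99) ⊂ L with [Q(∛99):Q] = 3 (because 99 is not a perfect cube), so 3 | [L:Q]. As gcd(2,3) = 1, [L:Q] is divisible by 6. Conversely L is generated over Q by √35 and ∛99, so [L:Q] ≤ 2·3 = 6. Therefore [Q(√35, ∛99) : Q] = 6.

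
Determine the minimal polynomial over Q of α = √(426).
m_α(x) = x^2 - 426

α satisfies α^2 - 426 = 0, so x^2 - 426 annihilates α. Since d = 426 is squarefree and ≠ 1, it is not a perfect square in Q, so x^2 - 426 has no rational root and is therefore irreducible over Q (a degree-2 polynomial over a field is irreducible iff it has no root). Hence m_α(x) = x^2 - 426.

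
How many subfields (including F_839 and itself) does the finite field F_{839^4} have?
F_{839^4} has 3 subfields

The subfields of F_{p^n} are exactly the fields F_{p^d} for d | n (each is the fixed field of the unique index-d subgroup of Gal(F_{p^n}/F_p) ≅ Z/nZ). The divisors of n = 4 are {1, 2, 4}, giving 3 subfields: F_{839^1}, F_{839^2}, F_{839^4}.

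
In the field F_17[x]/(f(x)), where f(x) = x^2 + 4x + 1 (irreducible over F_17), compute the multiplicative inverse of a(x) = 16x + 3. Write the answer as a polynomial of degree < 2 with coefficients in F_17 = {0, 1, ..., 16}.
a(x)^(-1) ≡ 7x + 15 (mod f(x))

Since f is irreducible over F_17, F_17[x]/(f) is a field and a(x) ≠ 0 has an inverse. Apply the extended Euclidean algorithm to f(x) and a(x) in F_17[x]: f(x) = (16x + 10)·a(x) + (5). The last nonzero remainder is the constant 5 = gcd(f, a) in F_17. Back-substituting through the division chain expresses 5 = s(x)·a(x) + t(x)·f(x) with s(x) ≡ x + 7 (mod f), so (x + 7)·a(x) ≡ 5 (mod f). Multiplying by 5^(-1) ≡ 7 in F_17 gives a(x)^(-1) ≡ 7·(x + 7) ≡ 7x + 15 (mod f). Check: (16x + 3)·(7x + 15) = 10x^2 + 6x + 11 ≡ 1 (mod x^2 + 4x + 1).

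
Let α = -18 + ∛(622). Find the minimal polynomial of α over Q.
m_α(x) = x^3 + 54x^2 + 972x + 5210

Set β = α + 18 = ∛(622), so β^3 = 622. Then (α + 18)^3 - 622 = 0, i.e. α is a root of g(x) = (x + 18)^3 - 622 = x^3 + 54x^2 + 972x + 5210. Since g(x) = h(x + 18) where h(x) = x^3 - 622, and h is irreducible over Q (because 622 is not a perfect cube, so h has no rational root, and a monic cubic with no rational root is irreducible), g is also irreducible (irreducibility is preserved under the substitution x → x + 18). Hence m_α(x) = x^3 + 54x^2 + 972x + 5210.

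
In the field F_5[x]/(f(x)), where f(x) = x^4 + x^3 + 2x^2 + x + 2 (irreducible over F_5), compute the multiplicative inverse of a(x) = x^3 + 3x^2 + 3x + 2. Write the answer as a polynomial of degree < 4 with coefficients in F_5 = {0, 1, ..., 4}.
a(x)^(-1) ≡ 4x + 2 (mod f(x))

Since f is irreducible over F_5, F_5[x]/(f) is a field and a(x) ≠ 0 has an inverse. Apply the extended Euclidean algorithm to f(x) and a(x) in F_5[x]: f(x) = (x + 3)·a(x) + (1). The last nonzero remainder is the constant 1 = gcd(f, a) in F_5. Back-substituting through the division chain expresses 1 = s(x)·a(x) + t(x)·f(x) with s(x) ≡ 4x + 2 (mod f), so a(x)^(-1) ≡ s(x) = 4x + 2 (mod f). Check: (x^3 + 3x^2 + 3x + 2)·(4x + 2) = 4x^4 + 4x^3 + 3x^2 + 4x + 4 ≡ 1 (mod x^4 + x^3 + 2x^2 + x + 2).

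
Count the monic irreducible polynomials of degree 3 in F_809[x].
There are 176491440 monic irreducible polynomials of degree 3 over F_809

Each element of F_{809^3} that lies in no proper subfield is a root of exactly one monic irreducible of degree 3 over F_809, and each such polynomial has 3 distinct roots in F_{809^3}. By Möbius inversion the count is N_809(3) = (1/3) Σ_{d|3} μ(3/d) · 809^d = (1/3)(μ(3)·809^1 + μ(1)·809^3) = 529474320/3 = 176491440.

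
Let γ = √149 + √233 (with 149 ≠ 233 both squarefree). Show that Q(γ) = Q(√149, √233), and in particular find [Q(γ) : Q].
[Q(γ) : Q] = 4 (equivalently, Q(γ) = Q(√149, √233))

Obviously Q(γ) ⊆ Q(√149, √233), and [Q(√149, √233):Q] = 4 (since 149, 233 are distinct squarefree integers > 1 with 34717 not a perfect square). To show equality we compute the minimal polynomial of γ. From γ = √149 + √233: γ^2 = 149 + 2√(34717) + 233 = 382 + 2√(34717), so γ^2 - 382 = 2√(34717); squaring, (γ^2 - 382)^2 = 4·34717, i.e. γ^4 - 764γ^2 + 145924 - 138868 = 0, i.e. γ^4 - 764γ^2 + 7056 = 0. So γ is a root of x^4 - 764x^2 + 7056. This polynomial is irreducible over Q: it has no rational root (each ±√149 ± √233 is irrational), and any factorization into two quadratics over Q would force √(34717) ∈ Q (pairing opposite roots) or √149, √233 ∈ Q (other pairings), all impossible. Hence [Q(γ):Q] = 4 = [Q(√149, √233):Q], so Q(γ) = Q(√149, √233).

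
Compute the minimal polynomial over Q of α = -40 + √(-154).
m_α(x) = x^2 + 80x + 1754

From α + 40 = √(-154), squaring gives (α + 40)^2 = -154, i.e. α^2 + 80α + 1600 = -154, so α^2 + 80α + 1754 = 0. The discriminant of x^2 + 80x + 1754 is (80)^2 - 4·(1754) = 6400 - 7016 = -616, and 4·(-154) is not a perfect square in Q since -154 is squarefree and ≠ 1. Hence x^2 + 80x + 1754 is irreducible over Q and is the minimal polynomial of α.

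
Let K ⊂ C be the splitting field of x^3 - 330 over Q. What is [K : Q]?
[K : Q] = 6

The roots of x^3 - 330 are ∛330, ω∛330, ω^2∛330 where ω = e^(2πi/3) is a primitive cube root of unity, so K = Q(∛330, ω). Now [Q(∛330):Q] = 3 (since 330 is not a perfect cube, x^3 - 330 is irreducible) and [Q(ω):Q] = 2. Both 2 and 3 divide [K:Q], and [K:Q] ≤ 3·2 = 6, so [K:Q] = 6. (Equivalently: Q(∛330) ⊂ R but ω ∉ R, so [K : Q(∛330)] = 2.)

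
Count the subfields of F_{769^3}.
F_{769^3} has 2 subfields

The subfields of F_{p^n} are exactly the fields F_{p^d} for d | n (each is the fixed field of the unique index-d subgroup of Gal(F_{p^n}/F_p) ≅ Z/nZ). The divisors of n = 3 are {1, 3}, giving 2 subfields: F_{769^1}, F_{769^3}.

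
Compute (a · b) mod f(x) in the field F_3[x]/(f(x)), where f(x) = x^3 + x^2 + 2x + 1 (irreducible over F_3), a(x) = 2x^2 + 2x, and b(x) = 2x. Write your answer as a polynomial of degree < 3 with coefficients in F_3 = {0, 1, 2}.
a · b ≡ x + 2 (mod f(x))

Multiply in F_3[x]: a(x)·b(x) = (2x^2 + 2x)·(2x) = x^3 + x^2. This has degree ≥ 3, so divide by f(x) over F_3: x^3 + x^2 = (1)·(x^3 + x^2 + 2x + 1) + (x + 2). Hence a·b ≡ x + 2 (mod f). (F_3[x]/(f) is a field with 3^3 = 27 elements since f is irreducible of degree 3.)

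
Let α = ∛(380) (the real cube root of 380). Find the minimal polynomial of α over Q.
m_α(x) = x^3 - 380

α satisfies α^3 = 380, so x^3 - 380 annihilates α. By the rational root test, a rational root p/q (in lowest terms) of x^3 - 380 would satisfy p^3 = 380 q^3, forcing q = 1 and p^3 = 380; but 380 is not a perfect cube, contradiction. A monic cubic over Q with no rational root is irreducible (any nontrivial factorization would include a linear factor). Hence x^3 - 380 is the minimal polynomial of α, and in particular [Q(α):Q] = 3.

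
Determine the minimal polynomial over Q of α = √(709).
m_α(x) = x^2 - 709

α satisfies α^2 - 709 = 0, so x^2 - 709 annihilates α. Since d = 709 is squarefree and ≠ 1, it is not a perfect square in Q, so x^2 - 709 has no rational root and is therefore irreducible over Q (a degree-2 polynomial over a field is irreducible iff it has no root). Hence m_α(x) = x^2 - 709.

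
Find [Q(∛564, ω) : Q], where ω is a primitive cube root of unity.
[Q(∛564, ω) : Q] = 6

[Q(∛564):Q] = 3 (min poly x^3 - 564, irreducible since 564 is not a perfect cube). [Q(ω):Q] = 2 (min poly x^2 + x + 1). Since Q(∛564) ⊂ R and ω ∉ R, we have ω ∉ Q(∛564), so x^2 + x + 1 remains irreducible over Q(∛564) and [Q(∛564, ω) : Q(∛564)] = 2. By the tower law, [Q(∛564, ω) : Q] = 3 · 2 = 6. (In fact Q(∛564, ω) is the splitting field of x^3 - 564 over Q.)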